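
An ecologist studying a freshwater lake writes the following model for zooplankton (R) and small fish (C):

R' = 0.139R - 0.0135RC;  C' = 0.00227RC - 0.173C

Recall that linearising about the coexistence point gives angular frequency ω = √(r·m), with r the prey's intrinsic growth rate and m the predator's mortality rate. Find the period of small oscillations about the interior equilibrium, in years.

Here r = 0.139 and m = 0.173, so r·m = 0.024.
ω = √0.024 = 0.155 per year, hence T = 2π/ω ≈ 40.5 years.

T ≈ 40.5 years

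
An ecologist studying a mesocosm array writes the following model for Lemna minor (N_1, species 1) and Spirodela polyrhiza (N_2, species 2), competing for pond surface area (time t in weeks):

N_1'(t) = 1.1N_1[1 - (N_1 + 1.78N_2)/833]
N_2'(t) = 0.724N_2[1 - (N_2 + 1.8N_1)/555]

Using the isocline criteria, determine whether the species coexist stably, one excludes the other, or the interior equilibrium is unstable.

unstable coexistence (outcome depends on initial conditions)

Compare the nullcline intercepts: K1/α12 = 833/1.78 = 468 < K2 = 555; K2/α21 = 555/1.8 = 308 < K1 = 833.
Since both are reversed, neither can invade when rare; the interior point is a saddle.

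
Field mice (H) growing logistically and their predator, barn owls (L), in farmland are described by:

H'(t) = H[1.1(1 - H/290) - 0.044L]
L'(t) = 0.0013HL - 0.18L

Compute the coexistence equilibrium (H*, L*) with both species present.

H* ≈ 138, L* ≈ 13.1

From dL/dt = 0 with L > 0: 0.0013H* = 0.18, so H* = 138.
Substitute into dH/dt = 0: 1.1(1 - 138/290) = 0.044L*.
The bracket is 0.523, giving L* = 0.575/0.044 = 13.1.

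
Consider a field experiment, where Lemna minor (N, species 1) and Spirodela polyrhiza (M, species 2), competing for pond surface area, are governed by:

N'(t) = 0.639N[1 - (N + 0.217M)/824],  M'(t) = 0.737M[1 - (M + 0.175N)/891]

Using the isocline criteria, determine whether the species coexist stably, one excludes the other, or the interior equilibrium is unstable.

Compare the nullcline intercepts: K1/α12 = 824/0.217 = 3800 > K2 = 891; K2/α21 = 891/0.175 = 5090 > K1 = 824.
Since both inequalities hold, each species can invade when rare, so the interior equilibrium is stable.

stable coexistence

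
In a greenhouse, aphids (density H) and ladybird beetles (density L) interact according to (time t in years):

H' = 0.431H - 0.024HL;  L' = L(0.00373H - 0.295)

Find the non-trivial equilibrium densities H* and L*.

Set dL/dt = 0 with L > 0: 0.00373H - 0.295 = 0, so H* = 0.295/0.00373 = 79.1.
Set dH/dt = 0 with H > 0: 0.431 - 0.024L = 0, so L* = 0.431/0.024 = 18.

H* ≈ 79.1, L* ≈ 18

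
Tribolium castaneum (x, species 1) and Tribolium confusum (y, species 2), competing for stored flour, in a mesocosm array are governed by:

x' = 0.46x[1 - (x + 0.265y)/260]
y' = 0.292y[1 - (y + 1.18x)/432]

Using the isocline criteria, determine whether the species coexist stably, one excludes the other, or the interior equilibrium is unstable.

stable coexistence

Compare the nullcline intercepts: K1/α12 = 260/0.265 = 981 > K2 = 432; K2/α21 = 432/1.18 = 366 > K1 = 260.
Since both inequalities hold, each species can invade when rare, so the interior equilibrium is stable.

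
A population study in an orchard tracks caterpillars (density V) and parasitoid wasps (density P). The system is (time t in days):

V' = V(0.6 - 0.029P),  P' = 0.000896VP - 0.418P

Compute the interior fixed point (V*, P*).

Set dP/dt = 0 with P > 0: 0.000896V - 0.418 = 0, so V* = 0.418/0.000896 = 467.
Set dV/dt = 0 with V > 0: 0.6 - 0.029P = 0, so P* = 0.6/0.029 = 20.7.

V* ≈ 467, P* ≈ 20.7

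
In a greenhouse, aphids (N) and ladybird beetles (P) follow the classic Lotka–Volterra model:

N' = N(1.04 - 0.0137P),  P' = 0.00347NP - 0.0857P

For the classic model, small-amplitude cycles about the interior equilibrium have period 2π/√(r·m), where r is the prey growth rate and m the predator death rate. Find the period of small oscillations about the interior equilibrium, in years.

Here r = 1.04 and m = 0.0857, so r·m = 0.0891.
ω = √0.0891 = 0.299 per year, hence T = 2π/ω ≈ 21 years.

T ≈ 21 years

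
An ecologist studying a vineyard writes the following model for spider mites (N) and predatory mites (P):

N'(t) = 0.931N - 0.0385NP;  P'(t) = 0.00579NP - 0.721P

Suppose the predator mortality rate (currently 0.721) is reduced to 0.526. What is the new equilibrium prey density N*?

N* ≈ 90.8

At the interior fixed point, setting dP/dt = 0 with P > 0 fixes N* = (predator death rate)/(NP coefficient) — independent of the other coefficients.
With the change, N* = 0.526/0.00579 = 90.8; it falls from 125.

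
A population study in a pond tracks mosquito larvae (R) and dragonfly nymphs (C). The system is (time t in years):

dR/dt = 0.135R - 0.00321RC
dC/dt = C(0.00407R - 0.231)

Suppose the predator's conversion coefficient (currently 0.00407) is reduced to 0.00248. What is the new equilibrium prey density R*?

R* ≈ 93.1

At the interior fixed point, setting dC/dt = 0 with C > 0 fixes R* = (predator death rate)/(RC coefficient) — independent of the other coefficients.
With the change, R* = 0.231/0.00248 = 93.1; it rises from 56.8.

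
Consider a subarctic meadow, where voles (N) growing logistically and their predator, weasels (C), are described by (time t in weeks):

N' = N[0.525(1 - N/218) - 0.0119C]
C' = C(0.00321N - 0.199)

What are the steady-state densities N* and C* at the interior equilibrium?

N* ≈ 62, C* ≈ 31.6

From dC/dt = 0 with C > 0: 0.00321N* = 0.199, so N* = 62.
Substitute into dN/dt = 0: 0.525(1 - 62/218) = 0.0119C*.
The bracket is 0.716, giving C* = 0.376/0.0119 = 31.6.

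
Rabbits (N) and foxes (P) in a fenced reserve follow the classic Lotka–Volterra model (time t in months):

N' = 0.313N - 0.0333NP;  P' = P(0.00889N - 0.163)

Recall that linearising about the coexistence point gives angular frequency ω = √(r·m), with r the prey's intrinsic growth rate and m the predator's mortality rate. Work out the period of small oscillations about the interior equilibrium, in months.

T ≈ 27.8 months

Here r = 0.313 and m = 0.163, so r·m = 0.051.
ω = √0.051 = 0.226 per month, hence T = 2π/ω ≈ 27.8 months.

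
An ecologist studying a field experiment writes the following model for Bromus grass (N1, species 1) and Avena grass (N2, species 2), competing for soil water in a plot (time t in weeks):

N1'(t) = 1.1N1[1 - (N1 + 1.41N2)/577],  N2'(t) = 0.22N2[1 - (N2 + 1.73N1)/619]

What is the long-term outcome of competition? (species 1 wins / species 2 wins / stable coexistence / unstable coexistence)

unstable coexistence (outcome depends on initial conditions)

Compare the nullcline intercepts: K1/α12 = 577/1.41 = 409 < K2 = 619; K2/α21 = 619/1.73 = 358 < K1 = 577.
Since both are reversed, neither can invade when rare; the interior point is a saddle.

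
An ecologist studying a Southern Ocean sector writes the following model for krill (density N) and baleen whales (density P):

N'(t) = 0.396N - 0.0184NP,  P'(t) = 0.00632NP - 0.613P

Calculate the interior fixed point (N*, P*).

N* ≈ 97, P* ≈ 21.5

Set dP/dt = 0 with P > 0: 0.00632N - 0.613 = 0, so N* = 0.613/0.00632 = 97.
Set dN/dt = 0 with N > 0: 0.396 - 0.0184P = 0, so P* = 0.396/0.0184 = 21.5.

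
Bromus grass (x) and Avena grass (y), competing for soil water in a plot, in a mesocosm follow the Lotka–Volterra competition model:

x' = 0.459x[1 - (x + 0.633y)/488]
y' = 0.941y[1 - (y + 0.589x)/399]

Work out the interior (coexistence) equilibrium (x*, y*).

Setting both brackets to zero gives the nullclines x + 0.633y = 488 and 0.589x + y = 399.
Substituting y = 399 - 0.589x into the first: x(1 - 0.633·0.589) = 488 - 0.633·399.
So x* = 235/0.627 = 375, and then y* = 399 - 0.589·375 = 178.

x* ≈ 375, y* ≈ 178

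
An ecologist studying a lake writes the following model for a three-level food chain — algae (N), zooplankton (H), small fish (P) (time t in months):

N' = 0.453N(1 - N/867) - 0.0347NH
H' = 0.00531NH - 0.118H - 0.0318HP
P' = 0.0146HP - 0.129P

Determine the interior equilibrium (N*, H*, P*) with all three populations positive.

From dP/dt = 0: 0.0146H* = 0.129, so H* = 8.84.
From dN/dt = 0: 0.453(1 - N*/867) = 0.0347·8.84, giving N* = 867·(1 - 0.677) = 280.
From dH/dt = 0: 0.00531·280 - 0.118 = 0.0318P*, so P* = 1.37/0.0318 = 43.1.

N* ≈ 280, H* ≈ 8.84, P* ≈ 43.1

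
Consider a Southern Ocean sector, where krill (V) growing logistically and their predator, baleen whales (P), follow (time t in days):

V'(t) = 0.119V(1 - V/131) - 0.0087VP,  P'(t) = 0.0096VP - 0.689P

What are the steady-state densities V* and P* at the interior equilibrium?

From dP/dt = 0 with P > 0: 0.0096V* = 0.689, so V* = 71.8.
Substitute into dV/dt = 0: 0.119(1 - 71.8/131) = 0.0087P*.
The bracket is 0.452, giving P* = 0.0538/0.0087 = 6.18.

V* ≈ 71.8, P* ≈ 6.18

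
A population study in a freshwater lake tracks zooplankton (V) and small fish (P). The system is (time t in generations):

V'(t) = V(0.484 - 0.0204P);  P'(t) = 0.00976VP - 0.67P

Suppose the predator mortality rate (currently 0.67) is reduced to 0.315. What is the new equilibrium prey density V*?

V* ≈ 32.3

At the interior fixed point, setting dP/dt = 0 with P > 0 fixes V* = (predator death rate)/(VP coefficient) — independent of the other coefficients.
With the change, V* = 0.315/0.00976 = 32.3; it falls from 68.6.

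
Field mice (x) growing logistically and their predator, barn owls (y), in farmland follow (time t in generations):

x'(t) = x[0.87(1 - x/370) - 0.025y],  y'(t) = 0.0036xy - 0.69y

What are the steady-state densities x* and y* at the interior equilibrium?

x* ≈ 192, y* ≈ 16.8

From dy/dt = 0 with y > 0: 0.0036x* = 0.69, so x* = 192.
Substitute into dx/dt = 0: 0.87(1 - 192/370) = 0.025y*.
The bracket is 0.482, giving y* = 0.419/0.025 = 16.8.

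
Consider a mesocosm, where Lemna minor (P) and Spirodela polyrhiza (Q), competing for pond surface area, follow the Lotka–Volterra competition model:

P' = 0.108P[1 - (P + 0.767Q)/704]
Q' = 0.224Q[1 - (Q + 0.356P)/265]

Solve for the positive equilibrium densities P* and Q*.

Setting both brackets to zero gives the nullclines P + 0.767Q = 704 and 0.356P + Q = 265.
Substituting Q = 265 - 0.356P into the first: P(1 - 0.767·0.356) = 704 - 0.767·265.
So P* = 501/0.727 = 689, and then Q* = 265 - 0.356·689 = 19.8.

P* ≈ 689, Q* ≈ 19.8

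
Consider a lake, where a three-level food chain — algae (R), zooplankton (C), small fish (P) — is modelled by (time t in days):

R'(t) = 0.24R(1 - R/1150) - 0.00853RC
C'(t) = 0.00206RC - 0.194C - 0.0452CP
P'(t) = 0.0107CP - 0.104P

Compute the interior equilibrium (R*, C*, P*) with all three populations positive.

R* ≈ 753, C* ≈ 9.72, P* ≈ 30

From dP/dt = 0: 0.0107C* = 0.104, so C* = 9.72.
From dR/dt = 0: 0.24(1 - R*/1150) = 0.00853·9.72, giving R* = 1150·(1 - 0.345) = 753.
From dC/dt = 0: 0.00206·753 - 0.194 = 0.0452P*, so P* = 1.36/0.0452 = 30.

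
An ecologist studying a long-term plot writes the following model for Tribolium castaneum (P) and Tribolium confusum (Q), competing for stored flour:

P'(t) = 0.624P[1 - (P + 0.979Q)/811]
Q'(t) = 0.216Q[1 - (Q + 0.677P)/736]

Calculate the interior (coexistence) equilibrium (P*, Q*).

P* ≈ 268, Q* ≈ 554

Setting both brackets to zero gives the nullclines P + 0.979Q = 811 and 0.677P + Q = 736.
Substituting Q = 736 - 0.677P into the first: P(1 - 0.979·0.677) = 811 - 0.979·736.
So P* = 90.5/0.337 = 268, and then Q* = 736 - 0.677·268 = 554.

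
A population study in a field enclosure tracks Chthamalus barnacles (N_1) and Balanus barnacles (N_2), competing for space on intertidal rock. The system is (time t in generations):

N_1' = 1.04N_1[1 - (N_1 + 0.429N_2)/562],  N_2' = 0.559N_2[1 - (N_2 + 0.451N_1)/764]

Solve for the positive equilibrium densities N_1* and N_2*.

Setting both brackets to zero gives the nullclines N_1 + 0.429N_2 = 562 and 0.451N_1 + N_2 = 764.
Substituting N_2 = 764 - 0.451N_1 into the first: N_1(1 - 0.429·0.451) = 562 - 0.429·764.
So N_1* = 234/0.807 = 290, and then N_2* = 764 - 0.451·290 = 633.

N_1* ≈ 290, N_2* ≈ 633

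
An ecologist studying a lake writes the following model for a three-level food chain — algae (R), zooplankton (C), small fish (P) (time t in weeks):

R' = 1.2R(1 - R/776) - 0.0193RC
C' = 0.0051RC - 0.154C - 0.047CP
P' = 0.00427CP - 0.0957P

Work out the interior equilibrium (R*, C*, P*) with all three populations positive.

R* ≈ 496, C* ≈ 22.4, P* ≈ 50.6

From dP/dt = 0: 0.00427C* = 0.0957, so C* = 22.4.
From dR/dt = 0: 1.2(1 - R*/776) = 0.0193·22.4, giving R* = 776·(1 - 0.36) = 496.
From dC/dt = 0: 0.0051·496 - 0.154 = 0.047P*, so P* = 2.38/0.047 = 50.6.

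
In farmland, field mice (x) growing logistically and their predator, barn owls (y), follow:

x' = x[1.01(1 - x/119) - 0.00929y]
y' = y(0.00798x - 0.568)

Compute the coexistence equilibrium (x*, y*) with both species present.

From dy/dt = 0 with y > 0: 0.00798x* = 0.568, so x* = 71.2.
Substitute into dx/dt = 0: 1.01(1 - 71.2/119) = 0.00929y*.
The bracket is 0.402, giving y* = 0.406/0.00929 = 43.7.

x* ≈ 71.2, y* ≈ 43.7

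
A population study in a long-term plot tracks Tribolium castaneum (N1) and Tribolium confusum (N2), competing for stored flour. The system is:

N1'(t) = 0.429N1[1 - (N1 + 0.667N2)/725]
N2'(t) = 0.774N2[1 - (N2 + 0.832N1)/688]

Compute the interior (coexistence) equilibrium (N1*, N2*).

N1* ≈ 598, N2* ≈ 191

Setting both brackets to zero gives the nullclines N1 + 0.667N2 = 725 and 0.832N1 + N2 = 688.
Substituting N2 = 688 - 0.832N1 into the first: N1(1 - 0.667·0.832) = 725 - 0.667·688.
So N1* = 266/0.445 = 598, and then N2* = 688 - 0.832·598 = 191.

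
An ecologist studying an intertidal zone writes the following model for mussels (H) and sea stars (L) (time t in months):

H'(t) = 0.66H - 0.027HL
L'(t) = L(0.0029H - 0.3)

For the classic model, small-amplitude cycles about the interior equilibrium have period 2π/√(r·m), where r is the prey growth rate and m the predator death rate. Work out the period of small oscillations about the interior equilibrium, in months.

T ≈ 14.1 months

Here r = 0.66 and m = 0.3, so r·m = 0.198.
ω = √0.198 = 0.445 per month, hence T = 2π/ω ≈ 14.1 months.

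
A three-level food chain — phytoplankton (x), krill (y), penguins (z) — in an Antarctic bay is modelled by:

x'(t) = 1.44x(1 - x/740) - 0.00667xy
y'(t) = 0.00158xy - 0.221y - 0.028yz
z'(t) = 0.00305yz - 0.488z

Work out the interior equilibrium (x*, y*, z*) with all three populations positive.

From dz/dt = 0: 0.00305y* = 0.488, so y* = 160.
From dx/dt = 0: 1.44(1 - x*/740) = 0.00667·160, giving x* = 740·(1 - 0.741) = 192.
From dy/dt = 0: 0.00158·192 - 0.221 = 0.028z*, so z* = 0.0817/0.028 = 2.92.

x* ≈ 192, y* ≈ 160, z* ≈ 2.92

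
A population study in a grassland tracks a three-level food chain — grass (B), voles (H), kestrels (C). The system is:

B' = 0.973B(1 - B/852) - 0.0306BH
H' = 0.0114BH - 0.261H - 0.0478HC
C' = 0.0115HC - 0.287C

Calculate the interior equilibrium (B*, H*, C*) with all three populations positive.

B* ≈ 183, H* ≈ 25, C* ≈ 38.3

From dC/dt = 0: 0.0115H* = 0.287, so H* = 25.
From dB/dt = 0: 0.973(1 - B*/852) = 0.0306·25, giving B* = 852·(1 - 0.785) = 183.
From dH/dt = 0: 0.0114·183 - 0.261 = 0.0478C*, so C* = 1.83/0.0478 = 38.3.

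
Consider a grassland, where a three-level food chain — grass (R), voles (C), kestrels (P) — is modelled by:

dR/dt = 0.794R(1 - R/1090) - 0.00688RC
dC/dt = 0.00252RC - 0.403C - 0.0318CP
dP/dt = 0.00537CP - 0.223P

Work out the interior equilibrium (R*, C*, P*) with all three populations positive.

R* ≈ 698, C* ≈ 41.5, P* ≈ 42.6

From dP/dt = 0: 0.00537C* = 0.223, so C* = 41.5.
From dR/dt = 0: 0.794(1 - R*/1090) = 0.00688·41.5, giving R* = 1090·(1 - 0.36) = 698.
From dC/dt = 0: 0.00252·698 - 0.403 = 0.0318P*, so P* = 1.36/0.0318 = 42.6.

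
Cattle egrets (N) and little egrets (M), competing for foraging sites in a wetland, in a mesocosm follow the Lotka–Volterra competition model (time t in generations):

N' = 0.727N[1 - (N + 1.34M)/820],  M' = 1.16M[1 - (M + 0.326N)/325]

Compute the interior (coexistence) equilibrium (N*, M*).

Setting both brackets to zero gives the nullclines N + 1.34M = 820 and 0.326N + M = 325.
Substituting M = 325 - 0.326N into the first: N(1 - 1.34·0.326) = 820 - 1.34·325.
So N* = 384/0.563 = 683, and then M* = 325 - 0.326·683 = 102.

N* ≈ 683, M* ≈ 102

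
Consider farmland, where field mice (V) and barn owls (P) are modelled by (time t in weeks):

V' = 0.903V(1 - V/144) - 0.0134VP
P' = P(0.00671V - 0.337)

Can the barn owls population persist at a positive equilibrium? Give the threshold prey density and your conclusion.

Threshold V = 50.2; K > 50.2, so yes, the predator persists.

The predator equation gives dP/dt > 0 only when V > 0.337/0.00671 = 50.2.
Without the predator, V → K = 144. Since 144 > 50.2, the predator can invade and persist.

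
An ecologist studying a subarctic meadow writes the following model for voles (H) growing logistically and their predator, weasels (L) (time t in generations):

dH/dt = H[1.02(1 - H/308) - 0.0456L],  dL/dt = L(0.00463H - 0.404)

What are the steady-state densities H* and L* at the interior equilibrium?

From dL/dt = 0 with L > 0: 0.00463H* = 0.404, so H* = 87.3.
Substitute into dH/dt = 0: 1.02(1 - 87.3/308) = 0.0456L*.
The bracket is 0.717, giving L* = 0.731/0.0456 = 16.

H* ≈ 87.3, L* ≈ 16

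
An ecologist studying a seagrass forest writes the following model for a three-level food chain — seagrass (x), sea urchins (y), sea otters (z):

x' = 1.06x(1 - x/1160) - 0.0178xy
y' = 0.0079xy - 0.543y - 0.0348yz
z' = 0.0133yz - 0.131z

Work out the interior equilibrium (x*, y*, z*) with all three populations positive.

x* ≈ 968, y* ≈ 9.85, z* ≈ 204

From dz/dt = 0: 0.0133y* = 0.131, so y* = 9.85.
From dx/dt = 0: 1.06(1 - x*/1160) = 0.0178·9.85, giving x* = 1160·(1 - 0.165) = 968.
From dy/dt = 0: 0.0079·968 - 0.543 = 0.0348z*, so z* = 7.11/0.0348 = 204.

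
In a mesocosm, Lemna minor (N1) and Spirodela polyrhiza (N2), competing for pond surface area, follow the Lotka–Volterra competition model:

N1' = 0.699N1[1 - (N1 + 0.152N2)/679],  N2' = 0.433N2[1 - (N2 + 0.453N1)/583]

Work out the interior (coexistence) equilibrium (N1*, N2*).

Setting both brackets to zero gives the nullclines N1 + 0.152N2 = 679 and 0.453N1 + N2 = 583.
Substituting N2 = 583 - 0.453N1 into the first: N1(1 - 0.152·0.453) = 679 - 0.152·583.
So N1* = 590/0.931 = 634, and then N2* = 583 - 0.453·634 = 296.

N1* ≈ 634, N2* ≈ 296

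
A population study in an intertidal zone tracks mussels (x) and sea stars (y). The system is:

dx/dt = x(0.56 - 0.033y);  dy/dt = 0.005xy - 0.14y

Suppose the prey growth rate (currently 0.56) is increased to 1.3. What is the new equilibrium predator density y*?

y* ≈ 39.4

At the interior fixed point, setting dx/dt = 0 with x > 0 fixes y* = (prey growth rate)/(xy coefficient) — independent of the other coefficients.
With the change, y* = 1.3/0.033 = 39.4; it rises from 17.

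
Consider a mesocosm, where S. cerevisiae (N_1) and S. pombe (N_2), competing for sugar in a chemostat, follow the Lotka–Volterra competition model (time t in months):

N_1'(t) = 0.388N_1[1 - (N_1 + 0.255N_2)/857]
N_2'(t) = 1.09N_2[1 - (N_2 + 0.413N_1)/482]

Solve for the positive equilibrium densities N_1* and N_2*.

N_1* ≈ 821, N_2* ≈ 143

Setting both brackets to zero gives the nullclines N_1 + 0.255N_2 = 857 and 0.413N_1 + N_2 = 482.
Substituting N_2 = 482 - 0.413N_1 into the first: N_1(1 - 0.255·0.413) = 857 - 0.255·482.
So N_1* = 734/0.895 = 821, and then N_2* = 482 - 0.413·821 = 143.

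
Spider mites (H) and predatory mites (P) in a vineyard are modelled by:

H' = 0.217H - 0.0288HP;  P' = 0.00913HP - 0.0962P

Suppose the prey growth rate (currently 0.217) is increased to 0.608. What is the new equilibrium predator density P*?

P* ≈ 21.1

At the interior fixed point, setting dH/dt = 0 with H > 0 fixes P* = (prey growth rate)/(HP coefficient) — independent of the other coefficients.
With the change, P* = 0.608/0.0288 = 21.1; it rises from 7.53.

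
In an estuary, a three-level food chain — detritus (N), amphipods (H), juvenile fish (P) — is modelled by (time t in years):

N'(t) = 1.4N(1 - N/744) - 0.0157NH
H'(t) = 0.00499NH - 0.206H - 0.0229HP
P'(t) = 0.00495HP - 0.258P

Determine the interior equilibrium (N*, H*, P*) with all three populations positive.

From dP/dt = 0: 0.00495H* = 0.258, so H* = 52.1.
From dN/dt = 0: 1.4(1 - N*/744) = 0.0157·52.1, giving N* = 744·(1 - 0.585) = 309.
From dH/dt = 0: 0.00499·309 - 0.206 = 0.0229P*, so P* = 1.34/0.0229 = 58.4.

N* ≈ 309, H* ≈ 52.1, P* ≈ 58.4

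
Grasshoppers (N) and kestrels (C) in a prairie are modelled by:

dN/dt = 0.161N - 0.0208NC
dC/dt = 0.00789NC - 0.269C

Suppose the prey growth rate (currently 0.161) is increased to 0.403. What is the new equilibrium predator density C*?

At the interior fixed point, setting dN/dt = 0 with N > 0 fixes C* = (prey growth rate)/(NC coefficient) — independent of the other coefficients.
With the change, C* = 0.403/0.0208 = 19.4; it rises from 7.74.

C* ≈ 19.4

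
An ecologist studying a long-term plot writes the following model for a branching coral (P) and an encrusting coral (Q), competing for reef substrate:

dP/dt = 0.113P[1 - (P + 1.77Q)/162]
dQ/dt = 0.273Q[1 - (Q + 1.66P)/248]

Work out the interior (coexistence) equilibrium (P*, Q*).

Setting both brackets to zero gives the nullclines P + 1.77Q = 162 and 1.66P + Q = 248.
Substituting Q = 248 - 1.66P into the first: P(1 - 1.77·1.66) = 162 - 1.77·248.
So P* = -277/-1.94 = 143, and then Q* = 248 - 1.66·143 = 10.8.

P* ≈ 143, Q* ≈ 10.8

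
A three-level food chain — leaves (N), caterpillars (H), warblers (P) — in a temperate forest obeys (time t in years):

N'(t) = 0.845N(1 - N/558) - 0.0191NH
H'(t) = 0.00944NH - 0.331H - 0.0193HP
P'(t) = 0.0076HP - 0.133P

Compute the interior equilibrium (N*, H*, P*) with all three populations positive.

From dP/dt = 0: 0.0076H* = 0.133, so H* = 17.5.
From dN/dt = 0: 0.845(1 - N*/558) = 0.0191·17.5, giving N* = 558·(1 - 0.396) = 337.
From dH/dt = 0: 0.00944·337 - 0.331 = 0.0193P*, so P* = 2.85/0.0193 = 148.

N* ≈ 337, H* ≈ 17.5, P* ≈ 148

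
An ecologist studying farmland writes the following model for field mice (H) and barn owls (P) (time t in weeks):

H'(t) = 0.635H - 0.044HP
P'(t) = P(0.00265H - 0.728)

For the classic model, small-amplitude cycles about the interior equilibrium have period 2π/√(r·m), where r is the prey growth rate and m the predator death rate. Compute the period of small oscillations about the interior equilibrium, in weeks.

T ≈ 9.24 weeks

Here r = 0.635 and m = 0.728, so r·m = 0.462.
ω = √0.462 = 0.68 per week, hence T = 2π/ω ≈ 9.24 weeks.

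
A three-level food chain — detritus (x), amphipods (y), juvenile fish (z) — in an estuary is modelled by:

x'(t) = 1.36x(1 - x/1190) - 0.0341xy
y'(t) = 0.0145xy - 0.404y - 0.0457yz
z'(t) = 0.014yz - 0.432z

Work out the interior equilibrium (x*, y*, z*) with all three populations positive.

From dz/dt = 0: 0.014y* = 0.432, so y* = 30.9.
From dx/dt = 0: 1.36(1 - x*/1190) = 0.0341·30.9, giving x* = 1190·(1 - 0.774) = 269.
From dy/dt = 0: 0.0145·269 - 0.404 = 0.0457z*, so z* = 3.5/0.0457 = 76.6.

x* ≈ 269, y* ≈ 30.9, z* ≈ 76.6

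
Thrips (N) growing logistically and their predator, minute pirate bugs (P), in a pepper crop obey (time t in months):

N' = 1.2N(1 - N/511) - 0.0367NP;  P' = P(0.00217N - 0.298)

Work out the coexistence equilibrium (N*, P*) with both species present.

N* ≈ 137, P* ≈ 23.9

From dP/dt = 0 with P > 0: 0.00217N* = 0.298, so N* = 137.
Substitute into dN/dt = 0: 1.2(1 - 137/511) = 0.0367P*.
The bracket is 0.731, giving P* = 0.878/0.0367 = 23.9.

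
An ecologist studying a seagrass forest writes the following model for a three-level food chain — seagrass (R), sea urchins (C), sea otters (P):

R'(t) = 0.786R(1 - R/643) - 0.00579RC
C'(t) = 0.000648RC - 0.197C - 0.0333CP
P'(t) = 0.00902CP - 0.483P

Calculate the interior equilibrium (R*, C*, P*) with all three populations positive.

From dP/dt = 0: 0.00902C* = 0.483, so C* = 53.5.
From dR/dt = 0: 0.786(1 - R*/643) = 0.00579·53.5, giving R* = 643·(1 - 0.394) = 389.
From dC/dt = 0: 0.000648·389 - 0.197 = 0.0333P*, so P* = 0.0553/0.0333 = 1.66.

R* ≈ 389, C* ≈ 53.5, P* ≈ 1.66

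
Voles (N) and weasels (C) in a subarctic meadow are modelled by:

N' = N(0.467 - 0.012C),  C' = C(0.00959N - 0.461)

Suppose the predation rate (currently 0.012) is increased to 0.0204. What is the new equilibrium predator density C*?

At the interior fixed point, setting dN/dt = 0 with N > 0 fixes C* = (prey growth rate)/(NC coefficient) — independent of the other coefficients.
With the change, C* = 0.467/0.0204 = 22.9; it falls from 38.9.

C* ≈ 22.9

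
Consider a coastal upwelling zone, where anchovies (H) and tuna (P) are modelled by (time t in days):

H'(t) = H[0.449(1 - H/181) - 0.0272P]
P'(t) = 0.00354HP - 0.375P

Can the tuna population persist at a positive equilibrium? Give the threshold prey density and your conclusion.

The predator equation gives dP/dt > 0 only when H > 0.375/0.00354 = 106.
Without the predator, H → K = 181. Since 181 > 106, the predator can invade and persist.

Threshold H = 106; K > 106, so yes, the predator persists.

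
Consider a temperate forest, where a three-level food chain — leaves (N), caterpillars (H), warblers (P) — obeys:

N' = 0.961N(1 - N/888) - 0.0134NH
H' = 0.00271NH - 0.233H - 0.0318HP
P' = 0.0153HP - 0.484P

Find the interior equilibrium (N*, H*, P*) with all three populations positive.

From dP/dt = 0: 0.0153H* = 0.484, so H* = 31.6.
From dN/dt = 0: 0.961(1 - N*/888) = 0.0134·31.6, giving N* = 888·(1 - 0.441) = 496.
From dH/dt = 0: 0.00271·496 - 0.233 = 0.0318P*, so P* = 1.11/0.0318 = 35.

N* ≈ 496, H* ≈ 31.6, P* ≈ 35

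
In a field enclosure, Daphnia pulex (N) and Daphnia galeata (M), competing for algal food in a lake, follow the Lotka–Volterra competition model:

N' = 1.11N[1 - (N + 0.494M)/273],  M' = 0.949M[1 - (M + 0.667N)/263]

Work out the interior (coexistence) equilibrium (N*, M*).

Setting both brackets to zero gives the nullclines N + 0.494M = 273 and 0.667N + M = 263.
Substituting M = 263 - 0.667N into the first: N(1 - 0.494·0.667) = 273 - 0.494·263.
So N* = 143/0.671 = 213, and then M* = 263 - 0.667·213 = 121.

N* ≈ 213, M* ≈ 121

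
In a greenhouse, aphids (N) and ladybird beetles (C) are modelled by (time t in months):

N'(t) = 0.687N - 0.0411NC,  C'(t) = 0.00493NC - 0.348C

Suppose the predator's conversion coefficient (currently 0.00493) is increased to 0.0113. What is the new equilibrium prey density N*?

At the interior fixed point, setting dC/dt = 0 with C > 0 fixes N* = (predator death rate)/(NC coefficient) — independent of the other coefficients.
With the change, N* = 0.348/0.0113 = 30.8; it falls from 70.6.

N* ≈ 30.8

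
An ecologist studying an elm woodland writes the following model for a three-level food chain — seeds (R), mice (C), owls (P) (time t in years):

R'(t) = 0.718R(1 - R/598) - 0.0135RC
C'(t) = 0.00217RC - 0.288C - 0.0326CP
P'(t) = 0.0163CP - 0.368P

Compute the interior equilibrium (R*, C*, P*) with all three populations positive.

From dP/dt = 0: 0.0163C* = 0.368, so C* = 22.6.
From dR/dt = 0: 0.718(1 - R*/598) = 0.0135·22.6, giving R* = 598·(1 - 0.424) = 344.
From dC/dt = 0: 0.00217·344 - 0.288 = 0.0326P*, so P* = 0.459/0.0326 = 14.1.

R* ≈ 344, C* ≈ 22.6, P* ≈ 14.1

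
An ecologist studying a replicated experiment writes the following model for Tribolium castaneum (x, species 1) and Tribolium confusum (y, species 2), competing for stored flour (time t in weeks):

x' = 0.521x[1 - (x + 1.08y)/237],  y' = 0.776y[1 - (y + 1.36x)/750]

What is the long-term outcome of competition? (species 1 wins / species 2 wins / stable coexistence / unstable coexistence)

Compare the nullcline intercepts: K1/α12 = 237/1.08 = 219 < K2 = 750; K2/α21 = 750/1.36 = 551 > K1 = 237.
Since the inequalities point opposite ways, species 2 can invade but species 1 cannot.

species 2 excludes species 1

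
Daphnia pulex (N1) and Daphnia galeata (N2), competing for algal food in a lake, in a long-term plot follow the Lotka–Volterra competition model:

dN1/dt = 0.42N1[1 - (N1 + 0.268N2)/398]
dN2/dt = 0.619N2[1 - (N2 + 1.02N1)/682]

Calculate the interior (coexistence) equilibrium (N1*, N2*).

Setting both brackets to zero gives the nullclines N1 + 0.268N2 = 398 and 1.02N1 + N2 = 682.
Substituting N2 = 682 - 1.02N1 into the first: N1(1 - 0.268·1.02) = 398 - 0.268·682.
So N1* = 215/0.727 = 296, and then N2* = 682 - 1.02·296 = 380.

N1* ≈ 296, N2* ≈ 380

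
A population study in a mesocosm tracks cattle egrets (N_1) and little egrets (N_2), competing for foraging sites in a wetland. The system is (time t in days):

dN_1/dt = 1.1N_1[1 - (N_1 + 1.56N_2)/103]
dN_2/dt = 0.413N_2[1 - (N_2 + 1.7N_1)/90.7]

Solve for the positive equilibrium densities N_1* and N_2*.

N_1* ≈ 23.3, N_2* ≈ 51.1

Setting both brackets to zero gives the nullclines N_1 + 1.56N_2 = 103 and 1.7N_1 + N_2 = 90.7.
Substituting N_2 = 90.7 - 1.7N_1 into the first: N_1(1 - 1.56·1.7) = 103 - 1.56·90.7.
So N_1* = -38.5/-1.65 = 23.3, and then N_2* = 90.7 - 1.7·23.3 = 51.1.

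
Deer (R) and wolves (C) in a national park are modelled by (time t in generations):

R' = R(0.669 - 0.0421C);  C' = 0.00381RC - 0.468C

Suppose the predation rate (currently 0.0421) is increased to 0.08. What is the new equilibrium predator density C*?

At the interior fixed point, setting dR/dt = 0 with R > 0 fixes C* = (prey growth rate)/(RC coefficient) — independent of the other coefficients.
With the change, C* = 0.669/0.08 = 8.36; it falls from 15.9.

C* ≈ 8.36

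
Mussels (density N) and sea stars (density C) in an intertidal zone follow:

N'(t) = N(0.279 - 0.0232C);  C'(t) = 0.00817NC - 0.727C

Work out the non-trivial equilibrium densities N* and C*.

N* ≈ 89, C* ≈ 12

Set dC/dt = 0 with C > 0: 0.00817N - 0.727 = 0, so N* = 0.727/0.00817 = 89.
Set dN/dt = 0 with N > 0: 0.279 - 0.0232C = 0, so C* = 0.279/0.0232 = 12.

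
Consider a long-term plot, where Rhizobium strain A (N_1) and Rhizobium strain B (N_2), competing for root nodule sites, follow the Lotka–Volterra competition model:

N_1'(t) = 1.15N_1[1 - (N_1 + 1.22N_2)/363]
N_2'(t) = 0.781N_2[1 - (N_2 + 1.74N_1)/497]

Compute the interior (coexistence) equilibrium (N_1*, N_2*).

N_1* ≈ 217, N_2* ≈ 120

Setting both brackets to zero gives the nullclines N_1 + 1.22N_2 = 363 and 1.74N_1 + N_2 = 497.
Substituting N_2 = 497 - 1.74N_1 into the first: N_1(1 - 1.22·1.74) = 363 - 1.22·497.
So N_1* = -243/-1.12 = 217, and then N_2* = 497 - 1.74·217 = 120.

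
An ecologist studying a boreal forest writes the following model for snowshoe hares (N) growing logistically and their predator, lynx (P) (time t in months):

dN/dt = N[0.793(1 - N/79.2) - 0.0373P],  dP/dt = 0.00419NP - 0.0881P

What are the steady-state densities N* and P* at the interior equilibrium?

From dP/dt = 0 with P > 0: 0.00419N* = 0.0881, so N* = 21.
Substitute into dN/dt = 0: 0.793(1 - 21/79.2) = 0.0373P*.
The bracket is 0.735, giving P* = 0.582/0.0373 = 15.6.

N* ≈ 21, P* ≈ 15.6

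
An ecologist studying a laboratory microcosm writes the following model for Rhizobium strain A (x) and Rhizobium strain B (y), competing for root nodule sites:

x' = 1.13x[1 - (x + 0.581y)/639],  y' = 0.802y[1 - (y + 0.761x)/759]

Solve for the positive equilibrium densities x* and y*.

Setting both brackets to zero gives the nullclines x + 0.581y = 639 and 0.761x + y = 759.
Substituting y = 759 - 0.761x into the first: x(1 - 0.581·0.761) = 639 - 0.581·759.
So x* = 198/0.558 = 355, and then y* = 759 - 0.761·355 = 489.

x* ≈ 355, y* ≈ 489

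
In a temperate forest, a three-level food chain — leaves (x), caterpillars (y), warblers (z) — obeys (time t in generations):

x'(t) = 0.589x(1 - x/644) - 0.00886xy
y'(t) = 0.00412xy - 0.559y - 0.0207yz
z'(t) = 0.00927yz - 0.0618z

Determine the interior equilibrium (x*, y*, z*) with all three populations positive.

From dz/dt = 0: 0.00927y* = 0.0618, so y* = 6.67.
From dx/dt = 0: 0.589(1 - x*/644) = 0.00886·6.67, giving x* = 644·(1 - 0.1) = 579.
From dy/dt = 0: 0.00412·579 - 0.559 = 0.0207z*, so z* = 1.83/0.0207 = 88.3.

x* ≈ 579, y* ≈ 6.67, z* ≈ 88.3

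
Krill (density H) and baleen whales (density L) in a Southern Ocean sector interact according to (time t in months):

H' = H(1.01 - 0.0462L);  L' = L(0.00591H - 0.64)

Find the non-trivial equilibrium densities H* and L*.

H* ≈ 108, L* ≈ 21.9

Set dL/dt = 0 with L > 0: 0.00591H - 0.64 = 0, so H* = 0.64/0.00591 = 108.
Set dH/dt = 0 with H > 0: 1.01 - 0.0462L = 0, so L* = 1.01/0.0462 = 21.9.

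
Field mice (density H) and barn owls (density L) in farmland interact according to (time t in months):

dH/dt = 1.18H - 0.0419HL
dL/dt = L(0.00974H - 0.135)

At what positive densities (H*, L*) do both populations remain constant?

H* ≈ 13.9, L* ≈ 28.2

Set dL/dt = 0 with L > 0: 0.00974H - 0.135 = 0, so H* = 0.135/0.00974 = 13.9.
Set dH/dt = 0 with H > 0: 1.18 - 0.0419L = 0, so L* = 1.18/0.0419 = 28.2.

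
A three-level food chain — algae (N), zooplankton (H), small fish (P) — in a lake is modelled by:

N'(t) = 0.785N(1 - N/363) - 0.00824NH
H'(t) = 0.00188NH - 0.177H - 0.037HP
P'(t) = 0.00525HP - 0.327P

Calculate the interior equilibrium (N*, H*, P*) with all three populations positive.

N* ≈ 126, H* ≈ 62.3, P* ≈ 1.6

From dP/dt = 0: 0.00525H* = 0.327, so H* = 62.3.
From dN/dt = 0: 0.785(1 - N*/363) = 0.00824·62.3, giving N* = 363·(1 - 0.654) = 126.
From dH/dt = 0: 0.00188·126 - 0.177 = 0.037P*, so P* = 0.0593/0.037 = 1.6.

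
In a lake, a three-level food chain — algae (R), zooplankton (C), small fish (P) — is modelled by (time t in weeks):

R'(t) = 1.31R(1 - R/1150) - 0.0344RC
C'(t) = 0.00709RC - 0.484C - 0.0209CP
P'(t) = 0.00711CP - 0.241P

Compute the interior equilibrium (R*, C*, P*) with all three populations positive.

R* ≈ 126, C* ≈ 33.9, P* ≈ 19.7

From dP/dt = 0: 0.00711C* = 0.241, so C* = 33.9.
From dR/dt = 0: 1.31(1 - R*/1150) = 0.0344·33.9, giving R* = 1150·(1 - 0.89) = 126.
From dC/dt = 0: 0.00709·126 - 0.484 = 0.0209P*, so P* = 0.412/0.0209 = 19.7.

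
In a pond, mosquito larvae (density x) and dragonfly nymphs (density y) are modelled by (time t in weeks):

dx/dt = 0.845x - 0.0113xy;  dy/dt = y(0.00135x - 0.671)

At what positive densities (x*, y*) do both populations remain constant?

x* ≈ 497, y* ≈ 74.8

Set dy/dt = 0 with y > 0: 0.00135x - 0.671 = 0, so x* = 0.671/0.00135 = 497.
Set dx/dt = 0 with x > 0: 0.845 - 0.0113y = 0, so y* = 0.845/0.0113 = 74.8.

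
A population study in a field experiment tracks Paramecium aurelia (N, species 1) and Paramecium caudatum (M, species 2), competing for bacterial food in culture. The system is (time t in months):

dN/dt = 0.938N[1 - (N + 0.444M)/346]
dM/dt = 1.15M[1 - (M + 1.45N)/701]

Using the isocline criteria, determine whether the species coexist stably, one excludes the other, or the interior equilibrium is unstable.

stable coexistence

Compare the nullcline intercepts: K1/α12 = 346/0.444 = 779 > K2 = 701; K2/α21 = 701/1.45 = 483 > K1 = 346.
Since both inequalities hold, each species can invade when rare, so the interior equilibrium is stable.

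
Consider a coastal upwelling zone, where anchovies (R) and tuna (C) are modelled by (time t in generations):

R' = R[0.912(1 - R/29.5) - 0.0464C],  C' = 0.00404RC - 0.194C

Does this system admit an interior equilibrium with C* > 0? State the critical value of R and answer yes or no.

The predator equation gives dC/dt > 0 only when R > 0.194/0.00404 = 48.
Without the predator, R → K = 29.5. Since 29.5 < 48, the predator cannot invade.

Threshold R = 48; K < 48, so no, the predator goes extinct.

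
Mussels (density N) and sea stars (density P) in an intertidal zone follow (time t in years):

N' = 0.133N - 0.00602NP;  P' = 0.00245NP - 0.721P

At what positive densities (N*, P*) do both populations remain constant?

N* ≈ 294, P* ≈ 22.1

Set dP/dt = 0 with P > 0: 0.00245N - 0.721 = 0, so N* = 0.721/0.00245 = 294.
Set dN/dt = 0 with N > 0: 0.133 - 0.00602P = 0, so P* = 0.133/0.00602 = 22.1.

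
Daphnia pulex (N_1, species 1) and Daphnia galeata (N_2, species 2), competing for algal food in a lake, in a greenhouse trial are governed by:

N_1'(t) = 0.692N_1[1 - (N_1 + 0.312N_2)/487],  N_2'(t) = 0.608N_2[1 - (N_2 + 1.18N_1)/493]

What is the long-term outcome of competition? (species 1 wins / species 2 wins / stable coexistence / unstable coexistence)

Compare the nullcline intercepts: K1/α12 = 487/0.312 = 1560 > K2 = 493; K2/α21 = 493/1.18 = 418 < K1 = 487.
Since the inequalities point opposite ways, species 1 can invade but species 2 cannot.

species 1 excludes species 2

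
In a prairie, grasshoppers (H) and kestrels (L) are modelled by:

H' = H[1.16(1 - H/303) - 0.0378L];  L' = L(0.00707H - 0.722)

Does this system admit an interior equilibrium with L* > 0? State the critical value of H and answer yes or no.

Threshold H = 102; K > 102, so yes, the predator persists.

The predator equation gives dL/dt > 0 only when H > 0.722/0.00707 = 102.
Without the predator, H → K = 303. Since 303 > 102, the predator can invade and persist.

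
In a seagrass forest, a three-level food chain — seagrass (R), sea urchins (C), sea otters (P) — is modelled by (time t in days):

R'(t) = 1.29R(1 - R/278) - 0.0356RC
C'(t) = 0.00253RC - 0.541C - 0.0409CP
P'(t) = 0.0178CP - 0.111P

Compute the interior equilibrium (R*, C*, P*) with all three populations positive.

From dP/dt = 0: 0.0178C* = 0.111, so C* = 6.24.
From dR/dt = 0: 1.29(1 - R*/278) = 0.0356·6.24, giving R* = 278·(1 - 0.172) = 230.
From dC/dt = 0: 0.00253·230 - 0.541 = 0.0409P*, so P* = 0.0413/0.0409 = 1.01.

R* ≈ 230, C* ≈ 6.24, P* ≈ 1.01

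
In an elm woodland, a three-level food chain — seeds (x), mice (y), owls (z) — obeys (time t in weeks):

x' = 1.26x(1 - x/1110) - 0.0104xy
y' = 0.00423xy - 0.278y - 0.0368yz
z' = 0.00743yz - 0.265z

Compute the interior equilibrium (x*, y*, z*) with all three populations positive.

x* ≈ 783, y* ≈ 35.7, z* ≈ 82.5

From dz/dt = 0: 0.00743y* = 0.265, so y* = 35.7.
From dx/dt = 0: 1.26(1 - x*/1110) = 0.0104·35.7, giving x* = 1110·(1 - 0.294) = 783.
From dy/dt = 0: 0.00423·783 - 0.278 = 0.0368z*, so z* = 3.04/0.0368 = 82.5.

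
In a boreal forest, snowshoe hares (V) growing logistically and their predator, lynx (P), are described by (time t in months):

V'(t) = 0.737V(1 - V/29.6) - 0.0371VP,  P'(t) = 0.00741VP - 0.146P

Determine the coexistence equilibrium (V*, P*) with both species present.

From dP/dt = 0 with P > 0: 0.00741V* = 0.146, so V* = 19.7.
Substitute into dV/dt = 0: 0.737(1 - 19.7/29.6) = 0.0371P*.
The bracket is 0.334, giving P* = 0.246/0.0371 = 6.64.

V* ≈ 19.7, P* ≈ 6.64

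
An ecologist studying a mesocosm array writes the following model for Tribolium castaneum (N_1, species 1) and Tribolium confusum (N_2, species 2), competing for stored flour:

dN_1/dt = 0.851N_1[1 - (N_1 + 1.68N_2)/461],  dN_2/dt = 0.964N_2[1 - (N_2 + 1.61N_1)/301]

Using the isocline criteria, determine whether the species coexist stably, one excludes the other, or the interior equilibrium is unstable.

Compare the nullcline intercepts: K1/α12 = 461/1.68 = 274 < K2 = 301; K2/α21 = 301/1.61 = 187 < K1 = 461.
Since both are reversed, neither can invade when rare; the interior point is a saddle.

unstable coexistence (outcome depends on initial conditions)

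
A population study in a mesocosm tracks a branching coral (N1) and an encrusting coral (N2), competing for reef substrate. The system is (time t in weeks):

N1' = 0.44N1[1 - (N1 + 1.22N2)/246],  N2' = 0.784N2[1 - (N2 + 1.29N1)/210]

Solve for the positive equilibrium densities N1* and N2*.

Setting both brackets to zero gives the nullclines N1 + 1.22N2 = 246 and 1.29N1 + N2 = 210.
Substituting N2 = 210 - 1.29N1 into the first: N1(1 - 1.22·1.29) = 246 - 1.22·210.
So N1* = -10.2/-0.574 = 17.8, and then N2* = 210 - 1.29·17.8 = 187.

N1* ≈ 17.8, N2* ≈ 187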